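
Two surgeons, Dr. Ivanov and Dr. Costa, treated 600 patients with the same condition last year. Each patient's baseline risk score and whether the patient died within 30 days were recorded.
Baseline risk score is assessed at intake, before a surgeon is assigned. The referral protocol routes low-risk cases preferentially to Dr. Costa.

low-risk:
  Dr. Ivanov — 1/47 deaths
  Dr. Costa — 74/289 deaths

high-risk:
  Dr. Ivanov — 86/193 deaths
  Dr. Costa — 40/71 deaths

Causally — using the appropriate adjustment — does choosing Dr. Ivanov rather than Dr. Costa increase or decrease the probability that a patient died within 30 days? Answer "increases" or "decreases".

The baseline risk score-specific comparison favours Dr. Ivanov throughout, but the pooled figures favour Dr. Costa. The question is whether to condition on baseline risk score.
Baseline risk score is set before the surgeon has any effect — it is not caused by the surgeon — and it independently drives the outcome. That makes it a confounder, so the causal comparison is within baseline risk score levels.
Within each level — low-risk: 2.1% vs 25.6%; high-risk: 44.6% vs 56.3% — Dr. Ivanov is lower every time.

decreases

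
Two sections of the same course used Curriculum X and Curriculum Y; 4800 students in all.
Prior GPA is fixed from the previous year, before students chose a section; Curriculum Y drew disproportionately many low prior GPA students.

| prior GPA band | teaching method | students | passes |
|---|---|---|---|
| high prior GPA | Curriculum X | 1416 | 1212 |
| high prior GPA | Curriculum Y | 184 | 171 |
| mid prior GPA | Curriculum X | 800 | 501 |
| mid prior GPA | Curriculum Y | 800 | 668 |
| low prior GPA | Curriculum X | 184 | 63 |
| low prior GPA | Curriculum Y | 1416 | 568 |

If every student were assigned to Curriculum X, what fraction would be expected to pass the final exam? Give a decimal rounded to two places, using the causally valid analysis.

Curriculum Y is higher inside every prior GPA band stratum but Curriculum X is higher in aggregate. Whether to stratify depends on how prior GPA band relates to the teaching method.
Nothing the teaching method does changes prior GPA band; the imbalance is an allocation artefact. With prior GPA band also predicting the outcome, the pooled figure is confounded, and the within-stratum comparison is the causal one.
Standardising Curriculum X to the population prior GPA band mix: 0.333·1212/1416 + 0.333·501/800 + 0.333·63/184 = 0.608.

0.61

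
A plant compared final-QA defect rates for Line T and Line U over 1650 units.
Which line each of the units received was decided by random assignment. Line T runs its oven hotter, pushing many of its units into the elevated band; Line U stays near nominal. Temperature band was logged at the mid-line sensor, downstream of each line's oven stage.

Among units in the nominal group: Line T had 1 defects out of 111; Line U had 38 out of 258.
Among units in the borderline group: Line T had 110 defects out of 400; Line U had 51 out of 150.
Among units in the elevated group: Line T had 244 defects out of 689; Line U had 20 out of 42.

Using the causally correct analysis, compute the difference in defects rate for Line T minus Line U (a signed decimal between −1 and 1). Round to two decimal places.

Within every in-process temperature band level Line T has the lower rate, yet pooled Line U does — Simpson's reversal.
Stratifying would compare lines among units the lines themselves sorted into in-process temperature band groups — a form of selection on an intermediate. The unconditioned pooled rates give the total causal effect.
The causal difference is the pooled difference: 0.296 − 0.242 = +0.054.

+0.05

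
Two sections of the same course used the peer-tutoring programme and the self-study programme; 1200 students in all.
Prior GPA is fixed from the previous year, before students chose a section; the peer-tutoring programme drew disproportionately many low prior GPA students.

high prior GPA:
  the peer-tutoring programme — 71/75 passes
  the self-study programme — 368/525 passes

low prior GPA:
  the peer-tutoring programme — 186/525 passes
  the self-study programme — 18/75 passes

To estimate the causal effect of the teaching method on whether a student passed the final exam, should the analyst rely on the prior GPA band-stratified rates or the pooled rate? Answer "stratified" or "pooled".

stratified

The imbalance in prior GPA band arose from how students were allocated, not from anything the teaching method did; and prior GPA band independently affects the outcome. The pooled gap is confounded — condition on prior GPA band.
Within each level — high prior GPA: 94.7% vs 70.1%; low prior GPA: 35.4% vs 24.0% — the peer-tutoring programme is higher every time.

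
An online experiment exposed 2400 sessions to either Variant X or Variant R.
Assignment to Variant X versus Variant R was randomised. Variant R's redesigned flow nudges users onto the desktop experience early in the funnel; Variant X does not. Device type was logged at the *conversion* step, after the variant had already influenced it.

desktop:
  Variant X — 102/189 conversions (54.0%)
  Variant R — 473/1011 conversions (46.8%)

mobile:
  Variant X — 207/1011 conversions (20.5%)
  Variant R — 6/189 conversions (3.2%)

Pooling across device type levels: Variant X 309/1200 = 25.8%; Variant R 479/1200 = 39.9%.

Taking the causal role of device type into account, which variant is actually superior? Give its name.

Variant R

Variant X is higher inside every device type stratum but Variant R is higher in aggregate. Whether to stratify depends on how device type relates to the variant.
The distribution of device type is itself part of what the variant does — it is an intermediate outcome. Holding it fixed would remove that part of the effect; the total effect is the pooled difference.
Pooled: Variant X 25.8% vs Variant R 39.9%; Variant R is higher overall.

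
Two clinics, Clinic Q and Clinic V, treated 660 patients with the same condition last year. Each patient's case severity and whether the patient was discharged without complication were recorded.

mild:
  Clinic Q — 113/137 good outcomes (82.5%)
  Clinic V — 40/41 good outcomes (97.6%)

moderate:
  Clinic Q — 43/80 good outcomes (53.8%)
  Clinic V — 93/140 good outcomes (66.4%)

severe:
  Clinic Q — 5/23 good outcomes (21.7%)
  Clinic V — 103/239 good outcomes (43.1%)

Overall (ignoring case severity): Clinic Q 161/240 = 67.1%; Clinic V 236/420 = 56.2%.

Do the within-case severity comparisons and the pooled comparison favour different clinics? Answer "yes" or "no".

yes

Within each case severity level (mild 82.5% vs 97.6%; moderate 53.8% vs 66.4%; severe 21.7% vs 43.1%), Clinic V has the higher rate every time. Pooled: 67.1% vs 56.2% — Clinic Q has the higher rate overall. The two comparisons disagree.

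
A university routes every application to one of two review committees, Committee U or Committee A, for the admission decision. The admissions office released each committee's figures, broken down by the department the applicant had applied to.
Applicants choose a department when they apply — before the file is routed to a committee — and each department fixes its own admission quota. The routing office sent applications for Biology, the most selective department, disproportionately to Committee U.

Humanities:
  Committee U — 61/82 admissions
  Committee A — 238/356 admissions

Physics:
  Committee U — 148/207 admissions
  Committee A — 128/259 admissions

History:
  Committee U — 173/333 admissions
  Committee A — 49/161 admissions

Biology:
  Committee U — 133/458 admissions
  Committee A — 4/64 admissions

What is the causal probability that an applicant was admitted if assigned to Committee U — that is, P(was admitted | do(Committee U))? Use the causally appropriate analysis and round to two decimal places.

The department-specific comparison favours Committee U throughout, but the pooled figures favour Committee A. The question is whether to condition on department.
Here department is a common cause — it drives both which review committee a case falls under and the outcome. The crude comparison mixes populations; the stratum-specific rates are the causally relevant ones.
Standardising Committee U to the population department mix: 0.228·61/82 + 0.243·148/207 + 0.257·173/333 + 0.272·133/458 = 0.556.

0.56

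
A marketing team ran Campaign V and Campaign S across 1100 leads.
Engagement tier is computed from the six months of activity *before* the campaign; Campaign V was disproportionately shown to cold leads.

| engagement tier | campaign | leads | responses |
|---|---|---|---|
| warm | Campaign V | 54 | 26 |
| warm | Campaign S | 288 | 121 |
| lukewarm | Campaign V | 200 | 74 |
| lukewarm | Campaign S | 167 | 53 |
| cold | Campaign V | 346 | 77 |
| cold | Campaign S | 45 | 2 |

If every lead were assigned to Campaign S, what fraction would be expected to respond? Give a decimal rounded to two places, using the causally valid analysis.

0.25

The engagement tier-specific comparison favours Campaign V throughout, but the pooled figures favour Campaign S. The question is whether to condition on engagement tier.
Here engagement tier is a common cause — it drives both which campaign a case falls under and the outcome. The crude comparison mixes populations; the stratum-specific rates are the causally relevant ones.
Standardising Campaign S to the population engagement tier mix: 0.311·121/288 + 0.334·53/167 + 0.355·2/45 = 0.252.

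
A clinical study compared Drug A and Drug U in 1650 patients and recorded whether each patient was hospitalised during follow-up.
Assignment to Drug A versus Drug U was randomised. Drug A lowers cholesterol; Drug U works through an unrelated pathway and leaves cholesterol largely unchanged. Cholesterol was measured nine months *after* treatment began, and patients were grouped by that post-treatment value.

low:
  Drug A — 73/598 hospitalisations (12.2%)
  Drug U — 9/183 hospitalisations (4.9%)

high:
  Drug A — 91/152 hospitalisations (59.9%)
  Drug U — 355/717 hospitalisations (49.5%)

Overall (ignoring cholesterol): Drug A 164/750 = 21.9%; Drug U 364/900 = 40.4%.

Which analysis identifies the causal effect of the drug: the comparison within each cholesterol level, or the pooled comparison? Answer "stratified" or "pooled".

pooled

The stratified and pooled comparisons disagree (Drug U wins within each cholesterol; Drug A wins overall), so the answer turns on the causal role of cholesterol.
Stratifying would compare drugs among patients the drugs themselves sorted into cholesterol groups — a form of selection on an intermediate. The unconditioned pooled rates give the total causal effect.
Pooled: Drug A 21.9% vs Drug U 40.4%; Drug A is lower overall.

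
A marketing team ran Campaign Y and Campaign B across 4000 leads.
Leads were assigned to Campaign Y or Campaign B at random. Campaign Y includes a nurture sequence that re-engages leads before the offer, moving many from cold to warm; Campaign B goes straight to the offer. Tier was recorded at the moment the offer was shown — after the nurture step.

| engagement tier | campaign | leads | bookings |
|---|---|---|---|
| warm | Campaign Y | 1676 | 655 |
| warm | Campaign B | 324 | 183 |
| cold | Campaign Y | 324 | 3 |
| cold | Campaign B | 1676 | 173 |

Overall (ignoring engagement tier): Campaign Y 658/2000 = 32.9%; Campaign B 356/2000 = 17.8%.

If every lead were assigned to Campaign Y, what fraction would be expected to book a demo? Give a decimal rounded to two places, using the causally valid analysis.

The stratified and pooled comparisons disagree (Campaign B wins within each engagement tier; Campaign Y wins overall), so the answer turns on the causal role of engagement tier.
Engagement tier is downstream of the campaign. One should not condition on a consequence of treatment, so the overall rates are the right comparison.
So P(outcome | do(Campaign Y)) is just the pooled rate for Campaign Y: 658/2000 = 0.329.

0.33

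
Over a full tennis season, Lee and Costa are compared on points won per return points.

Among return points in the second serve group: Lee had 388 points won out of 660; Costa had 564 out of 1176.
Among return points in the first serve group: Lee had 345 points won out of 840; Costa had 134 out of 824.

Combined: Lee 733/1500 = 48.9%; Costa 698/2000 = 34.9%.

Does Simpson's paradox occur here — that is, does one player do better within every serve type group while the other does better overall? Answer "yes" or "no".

no

Within each serve type level (second serve 58.8% vs 48.0%; first serve 41.1% vs 16.3%), Lee has the higher rate every time. Pooled: 48.9% vs 34.9% — Lee has the higher rate overall. They agree.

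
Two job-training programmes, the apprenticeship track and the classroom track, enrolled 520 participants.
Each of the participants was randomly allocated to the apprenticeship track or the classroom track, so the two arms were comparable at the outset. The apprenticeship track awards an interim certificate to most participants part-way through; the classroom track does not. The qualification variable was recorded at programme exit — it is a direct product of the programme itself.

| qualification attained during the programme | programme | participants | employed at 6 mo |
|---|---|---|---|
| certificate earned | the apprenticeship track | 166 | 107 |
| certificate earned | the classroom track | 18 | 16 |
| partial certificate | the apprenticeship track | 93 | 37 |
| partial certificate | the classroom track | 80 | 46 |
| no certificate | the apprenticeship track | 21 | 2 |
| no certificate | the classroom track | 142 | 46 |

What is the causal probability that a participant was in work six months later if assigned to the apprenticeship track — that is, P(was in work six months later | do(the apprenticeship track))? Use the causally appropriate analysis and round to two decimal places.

0.52

Within every qualification attained during the programme level the classroom track has the higher rate, yet pooled the apprenticeship track does — Simpson's reversal.
Qualification attained during the programme is downstream of the programme. One should not condition on a consequence of treatment, so the overall rates are the right comparison.
So P(outcome | do(the apprenticeship track)) is just the pooled rate for the apprenticeship track: 146/280 = 0.521.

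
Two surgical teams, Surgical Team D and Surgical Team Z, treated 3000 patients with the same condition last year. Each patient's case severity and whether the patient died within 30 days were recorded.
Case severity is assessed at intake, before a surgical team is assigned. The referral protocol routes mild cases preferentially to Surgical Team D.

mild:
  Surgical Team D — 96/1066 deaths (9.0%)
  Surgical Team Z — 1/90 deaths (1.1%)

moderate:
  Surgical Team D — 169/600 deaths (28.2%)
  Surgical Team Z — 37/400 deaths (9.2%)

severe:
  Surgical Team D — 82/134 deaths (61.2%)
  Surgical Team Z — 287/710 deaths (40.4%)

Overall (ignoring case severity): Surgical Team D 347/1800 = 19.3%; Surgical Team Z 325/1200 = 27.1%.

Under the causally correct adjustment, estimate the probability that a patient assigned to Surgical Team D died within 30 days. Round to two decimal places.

Within every case severity level Surgical Team Z has the lower rate, yet pooled Surgical Team D does — Simpson's reversal.
Since case severity is a pre-existing factor (not a product of the surgical team) and it affects the outcome on its own, it is a confounder. The stratified rates, not the pooled rate, identify the causal effect.
Standardising Surgical Team D to the population case severity mix: 0.385·96/1066 + 0.333·169/600 + 0.281·82/134 = 0.301.

0.30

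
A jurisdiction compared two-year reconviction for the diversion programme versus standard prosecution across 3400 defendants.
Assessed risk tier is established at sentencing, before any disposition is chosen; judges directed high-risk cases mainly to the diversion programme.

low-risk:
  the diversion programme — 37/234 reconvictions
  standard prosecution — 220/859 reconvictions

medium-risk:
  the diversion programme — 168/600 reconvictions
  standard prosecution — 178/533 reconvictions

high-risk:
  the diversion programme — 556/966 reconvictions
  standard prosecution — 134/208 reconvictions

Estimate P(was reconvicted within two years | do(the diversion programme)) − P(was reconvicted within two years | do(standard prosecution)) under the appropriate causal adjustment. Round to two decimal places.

-0.07

The assessed risk tier-specific comparison favours the diversion programme throughout, but the pooled figures favour standard prosecution. The question is whether to condition on assessed risk tier.
Since assessed risk tier is a pre-existing factor (not a product of the disposition) and it affects the outcome on its own, it is a confounder. The stratified rates, not the pooled rate, identify the causal effect.
Adjusting over the population distribution of assessed risk tier: 0.321·(0.158−0.256) + 0.333·(0.280−0.334) + 0.345·(0.576−0.644) = -0.073.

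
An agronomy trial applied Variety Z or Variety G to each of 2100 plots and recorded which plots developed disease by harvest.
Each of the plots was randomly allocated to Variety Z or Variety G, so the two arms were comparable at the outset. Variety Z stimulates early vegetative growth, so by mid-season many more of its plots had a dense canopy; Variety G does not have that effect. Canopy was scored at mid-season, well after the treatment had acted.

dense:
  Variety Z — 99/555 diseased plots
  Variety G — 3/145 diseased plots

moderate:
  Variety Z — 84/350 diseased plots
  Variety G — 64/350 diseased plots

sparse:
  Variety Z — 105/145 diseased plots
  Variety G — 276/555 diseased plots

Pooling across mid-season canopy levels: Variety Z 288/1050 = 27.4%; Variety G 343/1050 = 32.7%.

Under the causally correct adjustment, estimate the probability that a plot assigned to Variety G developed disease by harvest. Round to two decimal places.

0.33

Mid-season canopy lies on the pathway variety → mid-season canopy → outcome, so adjusting for it blocks the indirect effect. For the total causal effect of variety, use the unadjusted pooled rates.
So P(outcome | do(Variety G)) is just the pooled rate for Variety G: 343/1050 = 0.327.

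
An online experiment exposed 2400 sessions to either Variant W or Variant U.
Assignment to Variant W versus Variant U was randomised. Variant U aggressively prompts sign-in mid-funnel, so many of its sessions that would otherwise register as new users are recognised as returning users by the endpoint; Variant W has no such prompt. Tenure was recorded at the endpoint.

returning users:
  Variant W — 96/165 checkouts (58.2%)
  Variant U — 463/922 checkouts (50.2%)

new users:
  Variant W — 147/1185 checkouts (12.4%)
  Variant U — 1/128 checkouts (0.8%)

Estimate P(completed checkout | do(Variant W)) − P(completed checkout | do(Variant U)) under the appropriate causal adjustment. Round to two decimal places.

User tenure is recorded after the variant and is itself shifted by it — it sits on the causal path from variant to outcome. Conditioning on a mediator would strip out part of the effect we want; the pooled comparison gives the total causal effect.
The causal difference is the pooled difference: 0.180 − 0.442 = -0.262.

-0.26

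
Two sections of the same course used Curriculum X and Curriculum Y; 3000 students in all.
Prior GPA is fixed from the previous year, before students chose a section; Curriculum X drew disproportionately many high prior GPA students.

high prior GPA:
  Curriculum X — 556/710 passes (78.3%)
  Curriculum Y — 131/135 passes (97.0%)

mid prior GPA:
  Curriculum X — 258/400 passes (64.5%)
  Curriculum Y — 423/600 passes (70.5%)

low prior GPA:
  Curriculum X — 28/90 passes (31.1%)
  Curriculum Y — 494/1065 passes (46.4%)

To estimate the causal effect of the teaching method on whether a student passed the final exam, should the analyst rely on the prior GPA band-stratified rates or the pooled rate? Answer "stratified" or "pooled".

Prior GPA band differs across teaching methods for reasons unrelated to any effect of the teaching method itself, and it separately predicts the outcome — a classic confounder. We must compare within prior GPA band levels.
Within each level — high prior GPA: 78.3% vs 97.0%; mid prior GPA: 64.5% vs 70.5%; low prior GPA: 31.1% vs 46.4% — Curriculum Y is higher every time.

stratified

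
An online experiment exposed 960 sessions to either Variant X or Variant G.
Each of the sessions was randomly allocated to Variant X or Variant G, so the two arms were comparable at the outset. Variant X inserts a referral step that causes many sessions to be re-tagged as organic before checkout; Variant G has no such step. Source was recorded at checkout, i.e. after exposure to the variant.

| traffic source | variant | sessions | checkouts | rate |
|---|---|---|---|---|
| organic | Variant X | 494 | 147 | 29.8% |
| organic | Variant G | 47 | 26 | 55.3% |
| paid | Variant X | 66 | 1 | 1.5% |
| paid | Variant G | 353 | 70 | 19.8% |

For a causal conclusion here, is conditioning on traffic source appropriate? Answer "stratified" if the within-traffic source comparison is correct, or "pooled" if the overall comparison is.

pooled

Traffic source lies on the pathway variant → traffic source → outcome, so adjusting for it blocks the indirect effect. For the total causal effect of variant, use the unadjusted pooled rates.
Pooled: Variant X 26.4% vs Variant G 24.0%; Variant X is higher overall.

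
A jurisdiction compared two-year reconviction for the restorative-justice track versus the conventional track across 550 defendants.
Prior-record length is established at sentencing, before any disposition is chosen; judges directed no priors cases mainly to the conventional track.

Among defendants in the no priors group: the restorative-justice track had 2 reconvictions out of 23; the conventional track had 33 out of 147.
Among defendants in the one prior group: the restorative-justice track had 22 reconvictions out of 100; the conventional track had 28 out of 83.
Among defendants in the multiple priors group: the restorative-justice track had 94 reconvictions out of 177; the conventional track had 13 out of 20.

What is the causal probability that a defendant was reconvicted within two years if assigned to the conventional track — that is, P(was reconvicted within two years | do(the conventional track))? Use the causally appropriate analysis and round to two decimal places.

Within every prior-record length level the restorative-justice track has the lower rate, yet pooled the conventional track does — Simpson's reversal.
Prior-record length satisfies the back-door criterion: it is not a descendant of the disposition, and it blocks the spurious path from disposition to outcome. Adjusting for it (i.e., using the within-prior-record length rates) gives the causal effect.
Standardising the conventional track to the population prior-record length mix: 0.309·33/147 + 0.333·28/83 + 0.358·13/20 = 0.414.

0.41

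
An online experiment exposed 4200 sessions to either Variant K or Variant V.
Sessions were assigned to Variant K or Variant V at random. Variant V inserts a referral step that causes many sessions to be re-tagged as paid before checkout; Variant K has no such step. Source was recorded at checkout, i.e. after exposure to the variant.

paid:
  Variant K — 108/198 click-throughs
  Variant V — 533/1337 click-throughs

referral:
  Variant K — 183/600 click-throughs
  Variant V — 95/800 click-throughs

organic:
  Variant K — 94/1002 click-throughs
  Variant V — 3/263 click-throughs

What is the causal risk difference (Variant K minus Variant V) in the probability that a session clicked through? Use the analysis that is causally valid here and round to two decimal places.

The traffic source-specific comparison favours Variant K throughout, but the pooled figures favour Variant V. The question is whether to condition on traffic source.
Stratifying would compare variants among sessions the variants themselves sorted into traffic source groups — a form of selection on an intermediate. The unconditioned pooled rates give the total causal effect.
The causal difference is the pooled difference: 0.214 − 0.263 = -0.049.

-0.05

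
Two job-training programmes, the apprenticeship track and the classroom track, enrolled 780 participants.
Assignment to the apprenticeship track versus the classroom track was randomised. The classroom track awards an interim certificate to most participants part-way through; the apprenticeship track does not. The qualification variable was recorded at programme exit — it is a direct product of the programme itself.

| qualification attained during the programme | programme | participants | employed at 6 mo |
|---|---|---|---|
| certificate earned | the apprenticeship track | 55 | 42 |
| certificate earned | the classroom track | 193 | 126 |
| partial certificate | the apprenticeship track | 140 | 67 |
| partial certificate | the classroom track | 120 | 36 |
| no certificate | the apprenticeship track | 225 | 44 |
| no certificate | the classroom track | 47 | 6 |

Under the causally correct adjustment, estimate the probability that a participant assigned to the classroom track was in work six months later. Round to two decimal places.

The stratified and pooled comparisons disagree (the apprenticeship track wins within each qualification attained during the programme; the classroom track wins overall), so the answer turns on the causal role of qualification attained during the programme.
Qualification attained during the programme is recorded after the programme and is itself shifted by it — it sits on the causal path from programme to outcome. Conditioning on a mediator would strip out part of the effect we want; the pooled comparison gives the total causal effect.
So P(outcome | do(the classroom track)) is just the pooled rate for the classroom track: 168/360 = 0.467.

0.47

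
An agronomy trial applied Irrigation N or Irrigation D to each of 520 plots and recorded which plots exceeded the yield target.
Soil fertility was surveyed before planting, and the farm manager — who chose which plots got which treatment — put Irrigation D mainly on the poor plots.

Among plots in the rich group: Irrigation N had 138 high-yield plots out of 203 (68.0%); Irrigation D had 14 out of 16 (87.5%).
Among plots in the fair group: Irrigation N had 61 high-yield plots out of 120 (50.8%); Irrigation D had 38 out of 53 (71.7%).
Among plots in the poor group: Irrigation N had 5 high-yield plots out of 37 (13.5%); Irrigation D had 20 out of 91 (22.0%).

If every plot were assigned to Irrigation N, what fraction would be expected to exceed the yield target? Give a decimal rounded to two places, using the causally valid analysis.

Soil fertility satisfies the back-door criterion: it is not a descendant of the irrigation, and it blocks the spurious path from irrigation to outcome. Adjusting for it (i.e., using the within-soil fertility rates) gives the causal effect.
Standardising Irrigation N to the population soil fertility mix: 0.421·138/203 + 0.333·61/120 + 0.246·5/37 = 0.489.

0.49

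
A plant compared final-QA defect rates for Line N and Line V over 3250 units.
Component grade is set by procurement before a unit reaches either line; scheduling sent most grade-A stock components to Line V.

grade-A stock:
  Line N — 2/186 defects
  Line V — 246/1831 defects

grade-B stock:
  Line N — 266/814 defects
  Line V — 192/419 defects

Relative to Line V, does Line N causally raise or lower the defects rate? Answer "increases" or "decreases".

decreases

The imbalance in component grade arose from how units were allocated, not from anything the line did; and component grade independently affects the outcome. The pooled gap is confounded — condition on component grade.
Within each level — grade-A stock: 1.1% vs 13.4%; grade-B stock: 32.7% vs 45.8% — Line N is lower every time.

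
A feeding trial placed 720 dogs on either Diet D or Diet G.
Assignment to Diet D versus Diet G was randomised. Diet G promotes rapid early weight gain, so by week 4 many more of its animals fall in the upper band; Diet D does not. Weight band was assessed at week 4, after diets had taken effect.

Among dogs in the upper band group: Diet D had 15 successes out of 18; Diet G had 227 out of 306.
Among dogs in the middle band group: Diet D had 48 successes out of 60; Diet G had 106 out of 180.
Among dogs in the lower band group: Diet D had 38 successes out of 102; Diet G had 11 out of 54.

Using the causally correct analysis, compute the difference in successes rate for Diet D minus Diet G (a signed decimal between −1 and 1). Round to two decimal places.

The distribution of week-4 weight band is itself part of what the diet does — it is an intermediate outcome. Holding it fixed would remove that part of the effect; the total effect is the pooled difference.
The causal difference is the pooled difference: 0.561 − 0.637 = -0.076.

-0.08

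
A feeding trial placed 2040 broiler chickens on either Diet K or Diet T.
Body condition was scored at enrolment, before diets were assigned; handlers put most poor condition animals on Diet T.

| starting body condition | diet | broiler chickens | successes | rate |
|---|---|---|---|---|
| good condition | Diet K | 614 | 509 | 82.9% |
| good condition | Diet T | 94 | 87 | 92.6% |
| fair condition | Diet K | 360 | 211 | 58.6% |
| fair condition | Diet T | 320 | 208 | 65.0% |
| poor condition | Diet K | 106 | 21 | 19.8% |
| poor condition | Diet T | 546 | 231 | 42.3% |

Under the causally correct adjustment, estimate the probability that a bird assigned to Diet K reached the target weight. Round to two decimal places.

Within every starting body condition level Diet T has the higher rate, yet pooled Diet K does — Simpson's reversal.
Since starting body condition is a pre-existing factor (not a product of the diet) and it affects the outcome on its own, it is a confounder. The stratified rates, not the pooled rate, identify the causal effect.
Standardising Diet K to the population starting body condition mix: 0.347·509/614 + 0.333·211/360 + 0.320·21/106 = 0.546.

0.55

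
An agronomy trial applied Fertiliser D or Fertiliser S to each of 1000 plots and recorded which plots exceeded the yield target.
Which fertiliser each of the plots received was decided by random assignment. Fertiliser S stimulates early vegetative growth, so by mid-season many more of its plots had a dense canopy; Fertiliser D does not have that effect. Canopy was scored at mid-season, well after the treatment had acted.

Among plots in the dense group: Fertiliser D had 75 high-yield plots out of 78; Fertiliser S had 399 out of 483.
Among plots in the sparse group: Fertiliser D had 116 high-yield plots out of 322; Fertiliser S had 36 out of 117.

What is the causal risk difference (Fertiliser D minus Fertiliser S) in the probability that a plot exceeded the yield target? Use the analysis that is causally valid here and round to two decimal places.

Mid-season canopy lies on the pathway fertiliser → mid-season canopy → outcome, so adjusting for it blocks the indirect effect. For the total causal effect of fertiliser, use the unadjusted pooled rates.
The causal difference is the pooled difference: 0.477 − 0.725 = -0.247.

-0.25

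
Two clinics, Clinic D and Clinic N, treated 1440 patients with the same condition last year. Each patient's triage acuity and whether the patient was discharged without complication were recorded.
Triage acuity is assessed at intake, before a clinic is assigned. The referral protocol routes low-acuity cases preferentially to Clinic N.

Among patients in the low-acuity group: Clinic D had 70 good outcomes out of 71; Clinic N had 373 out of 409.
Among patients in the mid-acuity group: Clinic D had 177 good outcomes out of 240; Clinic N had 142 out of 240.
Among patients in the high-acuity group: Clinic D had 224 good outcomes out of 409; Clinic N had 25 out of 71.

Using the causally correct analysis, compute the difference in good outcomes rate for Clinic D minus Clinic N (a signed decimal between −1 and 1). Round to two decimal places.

+0.14

Triage acuity satisfies the back-door criterion: it is not a descendant of the clinic, and it blocks the spurious path from clinic to outcome. Adjusting for it (i.e., using the within-triage acuity rates) gives the causal effect.
Adjusting over the population distribution of triage acuity: 0.333·(0.986−0.912) + 0.333·(0.738−0.592) + 0.333·(0.548−0.352) = +0.138.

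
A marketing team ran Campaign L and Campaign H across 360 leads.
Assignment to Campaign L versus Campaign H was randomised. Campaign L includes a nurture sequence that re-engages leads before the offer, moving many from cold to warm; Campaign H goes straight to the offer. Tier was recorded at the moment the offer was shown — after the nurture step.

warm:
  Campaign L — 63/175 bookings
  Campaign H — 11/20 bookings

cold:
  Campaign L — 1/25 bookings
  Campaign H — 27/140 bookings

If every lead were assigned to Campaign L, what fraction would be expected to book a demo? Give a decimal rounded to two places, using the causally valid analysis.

Campaign H is higher inside every engagement tier stratum but Campaign L is higher in aggregate. Whether to stratify depends on how engagement tier relates to the campaign.
Because the campaign influences engagement tier, engagement tier is a post-treatment mediator, not a confounder. Stratifying on it would bias the estimate; the causal effect is the crude pooled difference.
So P(outcome | do(Campaign L)) is just the pooled rate for Campaign L: 64/200 = 0.320.

0.32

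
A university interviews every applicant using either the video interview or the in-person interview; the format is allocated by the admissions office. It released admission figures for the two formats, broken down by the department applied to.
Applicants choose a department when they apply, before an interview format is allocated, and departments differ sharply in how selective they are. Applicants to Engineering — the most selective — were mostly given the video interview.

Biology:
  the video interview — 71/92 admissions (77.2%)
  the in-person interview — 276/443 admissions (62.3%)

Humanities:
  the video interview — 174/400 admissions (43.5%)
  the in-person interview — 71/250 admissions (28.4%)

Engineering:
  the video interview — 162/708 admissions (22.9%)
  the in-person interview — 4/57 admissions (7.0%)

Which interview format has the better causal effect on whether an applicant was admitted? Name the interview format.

Within every department level the video interview has the higher rate, yet pooled the in-person interview does — Simpson's reversal.
The imbalance in department arose from how applicants were allocated, not from anything the interview format did; and department independently affects the outcome. The pooled gap is confounded — condition on department.
Within each level — Biology: 77.2% vs 62.3%; Humanities: 43.5% vs 28.4%; Engineering: 22.9% vs 7.0% — the video interview is higher every time.

the video interview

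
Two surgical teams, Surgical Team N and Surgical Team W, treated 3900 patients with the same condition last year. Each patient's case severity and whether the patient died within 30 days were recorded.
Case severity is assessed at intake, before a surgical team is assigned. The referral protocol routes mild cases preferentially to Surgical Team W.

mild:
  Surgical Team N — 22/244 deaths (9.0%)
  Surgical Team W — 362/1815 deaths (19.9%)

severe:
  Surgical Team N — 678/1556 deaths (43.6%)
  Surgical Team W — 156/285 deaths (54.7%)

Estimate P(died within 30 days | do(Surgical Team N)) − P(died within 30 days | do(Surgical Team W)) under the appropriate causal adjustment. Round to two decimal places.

Surgical Team N is lower inside every case severity stratum but Surgical Team W is lower in aggregate. Whether to stratify depends on how case severity relates to the surgical team.
Nothing the surgical team does changes case severity; the imbalance is an allocation artefact. With case severity also predicting the outcome, the pooled figure is confounded, and the within-stratum comparison is the causal one.
Adjusting over the population distribution of case severity: 0.528·(0.090−0.199) + 0.472·(0.436−0.547) = -0.110.

-0.11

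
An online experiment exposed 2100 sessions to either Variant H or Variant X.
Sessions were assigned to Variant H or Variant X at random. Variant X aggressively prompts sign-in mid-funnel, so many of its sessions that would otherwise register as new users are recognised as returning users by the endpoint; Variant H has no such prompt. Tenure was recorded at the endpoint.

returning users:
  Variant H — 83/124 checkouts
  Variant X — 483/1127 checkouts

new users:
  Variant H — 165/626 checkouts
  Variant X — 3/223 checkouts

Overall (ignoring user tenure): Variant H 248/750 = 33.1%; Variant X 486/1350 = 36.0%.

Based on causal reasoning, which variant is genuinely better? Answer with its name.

User tenure lies on the pathway variant → user tenure → outcome, so adjusting for it blocks the indirect effect. For the total causal effect of variant, use the unadjusted pooled rates.
Pooled: Variant H 33.1% vs Variant X 36.0%; Variant X is higher overall.

Variant X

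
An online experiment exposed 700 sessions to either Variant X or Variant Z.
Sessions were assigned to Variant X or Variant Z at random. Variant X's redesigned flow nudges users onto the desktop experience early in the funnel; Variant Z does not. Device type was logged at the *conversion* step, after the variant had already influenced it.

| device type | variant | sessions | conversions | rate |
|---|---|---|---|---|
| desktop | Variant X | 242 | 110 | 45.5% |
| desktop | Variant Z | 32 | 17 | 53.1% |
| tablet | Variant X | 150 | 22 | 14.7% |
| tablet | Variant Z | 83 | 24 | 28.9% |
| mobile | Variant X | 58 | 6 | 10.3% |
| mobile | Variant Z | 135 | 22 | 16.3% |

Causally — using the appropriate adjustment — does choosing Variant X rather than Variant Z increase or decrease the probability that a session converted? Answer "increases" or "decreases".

increases

The device type-specific comparison favours Variant Z throughout, but the pooled figures favour Variant X. The question is whether to condition on device type.
Stratifying would compare variants among sessions the variants themselves sorted into device type groups — a form of selection on an intermediate. The unconditioned pooled rates give the total causal effect.
Pooled: Variant X 30.7% vs Variant Z 25.2%; Variant X is higher overall.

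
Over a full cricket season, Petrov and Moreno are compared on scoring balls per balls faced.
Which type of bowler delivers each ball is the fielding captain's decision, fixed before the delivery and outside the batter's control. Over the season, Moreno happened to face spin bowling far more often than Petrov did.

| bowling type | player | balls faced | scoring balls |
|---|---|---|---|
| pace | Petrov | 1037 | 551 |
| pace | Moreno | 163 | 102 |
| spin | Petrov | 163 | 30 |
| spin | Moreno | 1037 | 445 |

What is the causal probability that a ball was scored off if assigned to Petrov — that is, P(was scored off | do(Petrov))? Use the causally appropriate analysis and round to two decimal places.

0.36

Bowling type differs across players for reasons unrelated to any effect of the player itself, and it separately predicts the outcome — a classic confounder. We must compare within bowling type levels.
Standardising Petrov to the population bowling type mix: 0.500·551/1037 + 0.500·30/163 = 0.358.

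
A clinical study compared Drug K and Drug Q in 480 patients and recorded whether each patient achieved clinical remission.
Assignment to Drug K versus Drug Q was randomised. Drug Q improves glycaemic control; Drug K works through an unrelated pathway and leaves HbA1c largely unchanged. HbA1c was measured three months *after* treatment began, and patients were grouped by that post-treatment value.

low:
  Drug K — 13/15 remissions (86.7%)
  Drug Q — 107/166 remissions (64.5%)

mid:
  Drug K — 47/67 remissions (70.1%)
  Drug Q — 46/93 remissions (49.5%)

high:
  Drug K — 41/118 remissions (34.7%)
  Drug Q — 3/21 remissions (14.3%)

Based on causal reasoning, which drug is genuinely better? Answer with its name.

The HbA1c-specific comparison favours Drug K throughout, but the pooled figures favour Drug Q. The question is whether to condition on HbA1c.
Stratifying would compare drugs among patients the drugs themselves sorted into HbA1c groups — a form of selection on an intermediate. The unconditioned pooled rates give the total causal effect.
Pooled: Drug K 50.5% vs Drug Q 55.7%; Drug Q is higher overall.

Drug Q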